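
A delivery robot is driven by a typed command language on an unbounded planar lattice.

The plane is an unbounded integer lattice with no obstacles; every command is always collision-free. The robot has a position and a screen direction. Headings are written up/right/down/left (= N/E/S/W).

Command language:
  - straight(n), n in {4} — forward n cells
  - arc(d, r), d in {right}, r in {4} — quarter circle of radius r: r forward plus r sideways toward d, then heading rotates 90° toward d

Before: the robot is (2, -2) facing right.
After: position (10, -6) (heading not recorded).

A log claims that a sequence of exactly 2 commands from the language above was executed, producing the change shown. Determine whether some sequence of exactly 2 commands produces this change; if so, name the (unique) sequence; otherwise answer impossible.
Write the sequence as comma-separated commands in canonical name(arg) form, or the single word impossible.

key: order matters: swapping straight(4) and arc(right, 4) lands elsewhere
begin: (2, -2) facing right
1. straight(4) → (6, -2) facing right
2. arc(right, 4) → (10, -6) facing down
no other 2-command option fits: unique.

straight(4), arc(right, 4)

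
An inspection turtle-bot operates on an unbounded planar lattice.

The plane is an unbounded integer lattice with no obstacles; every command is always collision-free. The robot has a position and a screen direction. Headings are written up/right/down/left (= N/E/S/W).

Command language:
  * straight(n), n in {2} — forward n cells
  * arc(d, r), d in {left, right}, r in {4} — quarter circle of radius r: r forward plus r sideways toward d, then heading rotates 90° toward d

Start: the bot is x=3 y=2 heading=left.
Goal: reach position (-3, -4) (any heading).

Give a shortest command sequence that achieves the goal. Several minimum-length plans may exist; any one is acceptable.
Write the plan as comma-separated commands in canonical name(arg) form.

begin: x=3 y=2 heading=left
step 1 (straight(2)): x=1 y=2 heading=left
step 2 (arc(left, 4)): x=-3 y=-2 heading=down
step 3 (straight(2)): x=-3 y=-4 heading=down
minimal: 3 command(s), checked below 3.

straight(2), arc(left, 4), straight(2)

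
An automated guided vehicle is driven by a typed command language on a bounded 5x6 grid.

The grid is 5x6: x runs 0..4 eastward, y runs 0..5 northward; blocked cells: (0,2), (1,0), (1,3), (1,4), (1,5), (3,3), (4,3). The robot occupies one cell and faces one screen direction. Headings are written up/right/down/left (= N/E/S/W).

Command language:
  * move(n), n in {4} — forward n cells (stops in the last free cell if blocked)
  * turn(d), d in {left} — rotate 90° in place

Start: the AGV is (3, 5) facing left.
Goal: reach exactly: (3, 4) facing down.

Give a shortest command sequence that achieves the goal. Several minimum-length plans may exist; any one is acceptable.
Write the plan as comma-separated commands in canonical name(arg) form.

t0: (3, 5) facing left
step 1 (turn(left)): (3, 5) facing down
step 2 (move(4)): (3, 4) facing down
shorter routes all fall short; 2 is best.

turn(left), move(4)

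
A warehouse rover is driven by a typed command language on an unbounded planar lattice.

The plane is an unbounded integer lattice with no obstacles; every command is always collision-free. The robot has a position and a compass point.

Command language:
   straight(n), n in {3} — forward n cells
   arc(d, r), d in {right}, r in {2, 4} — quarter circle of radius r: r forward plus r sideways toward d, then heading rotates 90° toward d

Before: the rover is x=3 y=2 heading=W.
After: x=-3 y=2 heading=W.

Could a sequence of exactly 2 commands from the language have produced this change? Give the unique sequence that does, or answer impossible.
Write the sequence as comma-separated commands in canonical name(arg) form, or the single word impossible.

key: still facing W at the end — nothing in the sequence rotates
begin: x=3 y=2 heading=W
1. straight(3) → x=0 y=2 heading=W
2. straight(3) → x=-3 y=2 heading=W
all 9 alternatives checked — unique.

straight(3), straight(3)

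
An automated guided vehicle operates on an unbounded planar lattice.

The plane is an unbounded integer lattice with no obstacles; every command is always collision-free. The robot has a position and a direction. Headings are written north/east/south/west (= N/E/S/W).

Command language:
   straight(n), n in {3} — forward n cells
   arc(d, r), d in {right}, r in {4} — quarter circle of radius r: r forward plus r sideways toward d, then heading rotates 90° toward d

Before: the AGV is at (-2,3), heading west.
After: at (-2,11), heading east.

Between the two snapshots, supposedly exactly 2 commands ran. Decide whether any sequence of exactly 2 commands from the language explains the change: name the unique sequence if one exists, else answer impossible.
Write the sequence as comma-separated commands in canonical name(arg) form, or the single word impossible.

arc(right, 4), arc(right, 4)

key: position moved to (-2,11) AND the heading swung to E — translation plus rotation needed
start: at (-2,3), heading west
t=1 arc(right, 4) ⇒ at (-6,7), heading north
t=2 arc(right, 4) ⇒ at (-2,11), heading east
no rival 2-sequence matches.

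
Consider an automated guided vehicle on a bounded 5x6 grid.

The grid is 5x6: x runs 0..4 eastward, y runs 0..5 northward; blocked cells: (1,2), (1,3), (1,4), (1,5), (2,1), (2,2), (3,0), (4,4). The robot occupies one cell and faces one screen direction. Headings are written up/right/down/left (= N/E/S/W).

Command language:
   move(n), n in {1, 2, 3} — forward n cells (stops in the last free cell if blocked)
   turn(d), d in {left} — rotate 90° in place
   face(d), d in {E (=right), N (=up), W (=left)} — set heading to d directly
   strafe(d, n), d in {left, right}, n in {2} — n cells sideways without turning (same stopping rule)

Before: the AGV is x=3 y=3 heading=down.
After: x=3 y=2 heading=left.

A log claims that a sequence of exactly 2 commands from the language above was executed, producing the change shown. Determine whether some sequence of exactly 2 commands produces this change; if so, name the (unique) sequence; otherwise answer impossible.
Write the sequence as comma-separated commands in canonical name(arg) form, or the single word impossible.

key: cell and facing (now W) both changed — the 2 commands mix motion and turning
t0: x=3 y=3 heading=down
[1] after move(1): x=3 y=2 heading=down
[2] after face(W): x=3 y=2 heading=left
all 81 alternatives checked — unique.

move(1), face(W)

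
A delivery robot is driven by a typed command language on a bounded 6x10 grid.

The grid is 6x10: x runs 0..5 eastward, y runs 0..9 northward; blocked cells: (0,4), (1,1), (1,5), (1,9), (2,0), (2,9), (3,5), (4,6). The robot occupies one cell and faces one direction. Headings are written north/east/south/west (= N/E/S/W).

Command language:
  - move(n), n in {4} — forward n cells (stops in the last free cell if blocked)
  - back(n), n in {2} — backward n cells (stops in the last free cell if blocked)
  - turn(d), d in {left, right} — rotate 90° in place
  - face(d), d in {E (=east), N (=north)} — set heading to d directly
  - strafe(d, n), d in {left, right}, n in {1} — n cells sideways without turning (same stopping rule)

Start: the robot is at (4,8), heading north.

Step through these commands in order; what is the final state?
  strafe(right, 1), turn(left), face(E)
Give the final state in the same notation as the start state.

begin: at (4,8), heading north
step 1 (strafe(right, 1)): at (5,8), heading north
step 2 (turn(left)): at (5,8), heading west
step 3 (face(E)): at (5,8), heading east

at (5,8), heading east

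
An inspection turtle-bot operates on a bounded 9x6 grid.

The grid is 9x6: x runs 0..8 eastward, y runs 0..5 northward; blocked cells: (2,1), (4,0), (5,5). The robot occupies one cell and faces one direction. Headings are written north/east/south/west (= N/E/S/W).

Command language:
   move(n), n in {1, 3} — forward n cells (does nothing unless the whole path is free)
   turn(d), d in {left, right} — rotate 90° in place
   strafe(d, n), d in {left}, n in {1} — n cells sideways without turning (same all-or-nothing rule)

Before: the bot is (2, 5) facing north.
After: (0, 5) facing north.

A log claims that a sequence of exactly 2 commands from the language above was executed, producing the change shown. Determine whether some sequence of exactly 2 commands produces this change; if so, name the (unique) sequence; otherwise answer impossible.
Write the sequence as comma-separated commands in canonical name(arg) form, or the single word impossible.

strafe(left, 1), strafe(left, 1)

key: still facing N at the end — nothing in the sequence rotates
from: (2, 5) facing north
[1] after strafe(left, 1): (1, 5) facing north
[2] after strafe(left, 1): (0, 5) facing north
uniquely the one of 25 2-step routes that fits.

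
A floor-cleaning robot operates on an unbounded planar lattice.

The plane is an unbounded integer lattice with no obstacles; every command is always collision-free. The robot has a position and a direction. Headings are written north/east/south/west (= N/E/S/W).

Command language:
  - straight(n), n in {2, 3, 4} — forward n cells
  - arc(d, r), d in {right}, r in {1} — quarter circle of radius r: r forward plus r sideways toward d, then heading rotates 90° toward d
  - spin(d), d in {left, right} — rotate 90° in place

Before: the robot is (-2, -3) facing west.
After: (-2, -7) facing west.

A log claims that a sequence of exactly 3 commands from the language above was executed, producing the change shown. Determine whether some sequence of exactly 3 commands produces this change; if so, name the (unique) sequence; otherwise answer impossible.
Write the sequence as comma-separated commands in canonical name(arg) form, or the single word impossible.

key: still facing W at the end — net rotation zero over 3 steps
from: (-2, -3) facing west
[1] after spin(left): (-2, -3) facing south
[2] after straight(4): (-2, -7) facing south
[3] after spin(right): (-2, -7) facing west
no rival 3-sequence matches.

spin(left), straight(4), spin(right)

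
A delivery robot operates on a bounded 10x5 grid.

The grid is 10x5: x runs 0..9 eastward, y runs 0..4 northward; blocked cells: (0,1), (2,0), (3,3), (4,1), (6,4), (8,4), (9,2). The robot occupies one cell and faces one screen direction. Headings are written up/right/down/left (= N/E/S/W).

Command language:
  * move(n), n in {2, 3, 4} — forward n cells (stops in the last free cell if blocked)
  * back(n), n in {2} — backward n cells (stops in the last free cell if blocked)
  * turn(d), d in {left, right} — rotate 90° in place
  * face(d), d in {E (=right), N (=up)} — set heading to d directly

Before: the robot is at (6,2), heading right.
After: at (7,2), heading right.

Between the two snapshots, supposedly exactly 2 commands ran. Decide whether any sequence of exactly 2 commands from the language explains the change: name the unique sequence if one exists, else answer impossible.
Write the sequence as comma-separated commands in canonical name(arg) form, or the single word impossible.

key: heading stays E — no command in the sequence turns
from: at (6,2), heading right
[1] after back(2): at (4,2), heading right
[2] after move(3): at (7,2), heading right
no other 2-command option fits: unique.

back(2), move(3)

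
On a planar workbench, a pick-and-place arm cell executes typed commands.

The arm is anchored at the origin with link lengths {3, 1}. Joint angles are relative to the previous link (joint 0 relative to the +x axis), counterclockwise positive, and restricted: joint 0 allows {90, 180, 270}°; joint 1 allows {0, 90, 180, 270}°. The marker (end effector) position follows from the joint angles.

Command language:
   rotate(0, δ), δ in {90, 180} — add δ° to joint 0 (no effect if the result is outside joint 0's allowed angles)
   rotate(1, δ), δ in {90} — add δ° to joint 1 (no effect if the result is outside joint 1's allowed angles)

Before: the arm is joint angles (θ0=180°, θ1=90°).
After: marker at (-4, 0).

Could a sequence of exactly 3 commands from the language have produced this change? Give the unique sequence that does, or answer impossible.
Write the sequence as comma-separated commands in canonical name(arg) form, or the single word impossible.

from: joint angles (θ0=180°, θ1=90°)
step 1 (rotate(1, 90)): joint angles (θ0=180°, θ1=180°)
step 2 (rotate(1, 90)): joint angles (θ0=180°, θ1=270°)
step 3 (rotate(1, 90)): joint angles (θ0=180°, θ1=0°)
uniquely the one of 27 3-step routes that fits.

rotate(1, 90), rotate(1, 90), rotate(1, 90)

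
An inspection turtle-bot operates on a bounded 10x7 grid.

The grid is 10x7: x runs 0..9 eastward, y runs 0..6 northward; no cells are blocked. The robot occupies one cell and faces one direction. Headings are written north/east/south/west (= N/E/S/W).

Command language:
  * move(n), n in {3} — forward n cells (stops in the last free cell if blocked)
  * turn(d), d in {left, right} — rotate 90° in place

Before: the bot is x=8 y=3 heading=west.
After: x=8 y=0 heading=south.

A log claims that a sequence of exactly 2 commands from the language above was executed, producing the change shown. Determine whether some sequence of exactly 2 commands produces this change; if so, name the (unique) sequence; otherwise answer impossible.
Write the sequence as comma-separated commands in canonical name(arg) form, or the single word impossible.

turn(left), move(3)

key: order matters: swapping turn(left) and move(3) lands elsewhere
begin: x=8 y=3 heading=west
[1] after turn(left): x=8 y=3 heading=south
[2] after move(3): x=8 y=0 heading=south
no other 2-command option fits: unique.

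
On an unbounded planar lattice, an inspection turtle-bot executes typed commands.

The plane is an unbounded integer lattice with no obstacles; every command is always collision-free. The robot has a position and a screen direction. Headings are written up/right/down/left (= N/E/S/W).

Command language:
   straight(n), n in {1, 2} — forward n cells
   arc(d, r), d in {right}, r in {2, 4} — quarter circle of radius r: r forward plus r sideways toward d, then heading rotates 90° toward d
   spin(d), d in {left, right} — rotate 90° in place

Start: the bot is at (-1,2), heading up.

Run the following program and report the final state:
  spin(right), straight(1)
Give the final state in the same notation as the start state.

at (0,2), heading right

initial: at (-1,2), heading up
t=1 spin(right) ⇒ at (-1,2), heading right
t=2 straight(1) ⇒ at (0,2), heading right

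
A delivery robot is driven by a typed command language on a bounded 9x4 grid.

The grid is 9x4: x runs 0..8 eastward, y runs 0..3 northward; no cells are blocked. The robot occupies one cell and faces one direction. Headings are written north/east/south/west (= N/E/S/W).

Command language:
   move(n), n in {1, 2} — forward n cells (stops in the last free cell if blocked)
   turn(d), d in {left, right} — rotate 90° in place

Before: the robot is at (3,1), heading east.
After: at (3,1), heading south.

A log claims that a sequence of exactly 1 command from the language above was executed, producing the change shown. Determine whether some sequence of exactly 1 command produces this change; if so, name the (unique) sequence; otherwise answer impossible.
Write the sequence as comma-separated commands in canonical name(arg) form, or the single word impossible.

key: parked at (3,1) the whole time — nothing moves the robot
begin: at (3,1), heading east
[1] after turn(right): at (3,1), heading south
no other 1-command option fits: unique.

turn(right)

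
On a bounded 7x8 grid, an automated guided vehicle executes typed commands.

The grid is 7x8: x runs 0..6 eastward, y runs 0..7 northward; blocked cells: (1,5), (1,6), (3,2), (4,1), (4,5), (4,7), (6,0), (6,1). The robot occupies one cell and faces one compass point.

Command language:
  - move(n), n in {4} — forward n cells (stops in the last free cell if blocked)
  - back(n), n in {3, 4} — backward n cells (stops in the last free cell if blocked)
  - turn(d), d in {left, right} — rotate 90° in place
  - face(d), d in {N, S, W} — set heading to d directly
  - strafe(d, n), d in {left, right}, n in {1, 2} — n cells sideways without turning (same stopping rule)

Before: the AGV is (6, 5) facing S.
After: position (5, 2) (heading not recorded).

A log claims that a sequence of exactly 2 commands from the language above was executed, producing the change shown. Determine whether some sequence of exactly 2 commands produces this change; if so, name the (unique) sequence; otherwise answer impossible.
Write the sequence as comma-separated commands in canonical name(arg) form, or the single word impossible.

key: order matters: swapping move(4) and strafe(right, 1) lands elsewhere
begin: (6, 5) facing S
1. move(4) → (6, 2) facing S
2. strafe(right, 1) → (5, 2) facing S
uniquely the one of 144 2-step routes that fits.

move(4), strafe(right, 1)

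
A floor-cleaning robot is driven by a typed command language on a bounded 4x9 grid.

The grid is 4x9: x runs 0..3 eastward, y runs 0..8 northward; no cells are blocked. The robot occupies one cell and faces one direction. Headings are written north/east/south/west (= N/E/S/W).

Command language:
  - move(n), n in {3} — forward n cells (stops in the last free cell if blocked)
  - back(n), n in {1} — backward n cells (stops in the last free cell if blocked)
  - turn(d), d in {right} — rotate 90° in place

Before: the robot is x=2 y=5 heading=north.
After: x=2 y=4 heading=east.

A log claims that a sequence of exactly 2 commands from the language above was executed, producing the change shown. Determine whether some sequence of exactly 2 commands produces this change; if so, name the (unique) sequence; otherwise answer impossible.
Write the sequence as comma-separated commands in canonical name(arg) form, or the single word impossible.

back(1), turn(right)

key: order matters: swapping back(1) and turn(right) lands elsewhere
t0: x=2 y=5 heading=north
[1] after back(1): x=2 y=4 heading=north
[2] after turn(right): x=2 y=4 heading=east
no rival 2-sequence matches.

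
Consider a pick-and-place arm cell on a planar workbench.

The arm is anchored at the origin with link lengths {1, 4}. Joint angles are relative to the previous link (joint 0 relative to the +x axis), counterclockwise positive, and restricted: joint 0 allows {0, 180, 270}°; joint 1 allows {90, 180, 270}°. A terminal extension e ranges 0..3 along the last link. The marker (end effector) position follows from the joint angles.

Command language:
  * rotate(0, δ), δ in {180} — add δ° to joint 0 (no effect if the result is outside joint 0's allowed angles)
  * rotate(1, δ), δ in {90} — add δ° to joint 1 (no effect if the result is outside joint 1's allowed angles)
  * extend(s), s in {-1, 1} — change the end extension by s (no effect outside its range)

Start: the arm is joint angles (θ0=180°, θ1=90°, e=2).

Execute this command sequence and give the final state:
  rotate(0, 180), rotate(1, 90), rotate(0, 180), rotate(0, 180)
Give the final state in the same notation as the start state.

joint angles (θ0=0°, θ1=180°, e=2)

begin: joint angles (θ0=180°, θ1=90°, e=2)
step 1 (rotate(0, 180)): joint angles (θ0=0°, θ1=90°, e=2)
step 2 (rotate(1, 90)): joint angles (θ0=0°, θ1=180°, e=2)
step 3 (rotate(0, 180)): joint angles (θ0=180°, θ1=180°, e=2)
step 4 (rotate(0, 180)): joint angles (θ0=0°, θ1=180°, e=2)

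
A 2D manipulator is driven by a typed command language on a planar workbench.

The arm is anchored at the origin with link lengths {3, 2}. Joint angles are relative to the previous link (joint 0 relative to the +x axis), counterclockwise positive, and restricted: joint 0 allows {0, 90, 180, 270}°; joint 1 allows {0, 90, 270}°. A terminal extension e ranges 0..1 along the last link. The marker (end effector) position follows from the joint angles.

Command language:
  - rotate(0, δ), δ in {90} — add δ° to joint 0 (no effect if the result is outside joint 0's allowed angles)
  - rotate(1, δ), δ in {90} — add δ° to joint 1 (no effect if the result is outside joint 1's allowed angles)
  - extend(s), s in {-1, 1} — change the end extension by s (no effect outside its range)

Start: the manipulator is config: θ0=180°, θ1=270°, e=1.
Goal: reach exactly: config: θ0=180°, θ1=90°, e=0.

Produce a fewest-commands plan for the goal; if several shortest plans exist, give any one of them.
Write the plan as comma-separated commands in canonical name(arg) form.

from: config: θ0=180°, θ1=270°, e=1
1. rotate(1, 90) → config: θ0=180°, θ1=0°, e=1
2. rotate(1, 90) → config: θ0=180°, θ1=90°, e=1
3. extend(-1) → config: θ0=180°, θ1=90°, e=0
nothing shorter than 3 reaches the goal.

rotate(1, 90), rotate(1, 90), extend(-1)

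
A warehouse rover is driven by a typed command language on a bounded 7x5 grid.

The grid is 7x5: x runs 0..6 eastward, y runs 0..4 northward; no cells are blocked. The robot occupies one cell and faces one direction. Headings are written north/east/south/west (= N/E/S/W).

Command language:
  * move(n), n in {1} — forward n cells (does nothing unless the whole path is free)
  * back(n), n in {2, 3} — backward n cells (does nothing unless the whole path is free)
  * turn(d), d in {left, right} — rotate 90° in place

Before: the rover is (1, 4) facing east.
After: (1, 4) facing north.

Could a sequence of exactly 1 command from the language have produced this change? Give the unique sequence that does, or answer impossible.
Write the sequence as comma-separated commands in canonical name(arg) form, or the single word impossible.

key: (1,4) unchanged — the single command moves nothing
initial: (1, 4) facing east
step 1 (turn(left)): (1, 4) facing north
uniquely the one of 5 1-step routes that fits.

turn(left)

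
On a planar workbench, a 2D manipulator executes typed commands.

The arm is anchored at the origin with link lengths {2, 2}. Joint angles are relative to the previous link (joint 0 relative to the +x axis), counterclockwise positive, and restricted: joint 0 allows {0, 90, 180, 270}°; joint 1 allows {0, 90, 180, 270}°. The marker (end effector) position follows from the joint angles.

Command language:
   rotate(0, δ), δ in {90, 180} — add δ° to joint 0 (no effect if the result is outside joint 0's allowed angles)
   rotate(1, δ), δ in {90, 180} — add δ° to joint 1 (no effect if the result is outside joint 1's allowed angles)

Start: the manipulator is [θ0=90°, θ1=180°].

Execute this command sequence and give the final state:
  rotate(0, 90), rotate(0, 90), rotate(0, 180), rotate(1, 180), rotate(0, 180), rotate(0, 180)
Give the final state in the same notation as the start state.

[θ0=90°, θ1=0°]

from: [θ0=90°, θ1=180°]
step 1 (rotate(0, 90)): [θ0=180°, θ1=180°]
step 2 (rotate(0, 90)): [θ0=270°, θ1=180°]
step 3 (rotate(0, 180)): [θ0=90°, θ1=180°]
step 4 (rotate(1, 180)): [θ0=90°, θ1=0°]
step 5 (rotate(0, 180)): [θ0=270°, θ1=0°]
step 6 (rotate(0, 180)): [θ0=90°, θ1=0°]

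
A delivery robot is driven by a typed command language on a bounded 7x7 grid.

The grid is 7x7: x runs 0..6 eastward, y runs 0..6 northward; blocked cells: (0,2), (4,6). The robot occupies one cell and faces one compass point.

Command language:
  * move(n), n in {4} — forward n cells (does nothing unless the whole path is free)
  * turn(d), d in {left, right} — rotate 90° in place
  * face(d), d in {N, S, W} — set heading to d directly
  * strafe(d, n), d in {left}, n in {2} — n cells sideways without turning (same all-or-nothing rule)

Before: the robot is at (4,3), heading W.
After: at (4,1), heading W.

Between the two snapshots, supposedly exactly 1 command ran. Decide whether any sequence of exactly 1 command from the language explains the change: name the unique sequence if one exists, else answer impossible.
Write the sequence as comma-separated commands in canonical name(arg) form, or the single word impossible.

key: heading stays W — the single command does not turn
start: at (4,3), heading W
1. strafe(left, 2) → at (4,1), heading W
all 7 alternatives checked — unique.

strafe(left, 2)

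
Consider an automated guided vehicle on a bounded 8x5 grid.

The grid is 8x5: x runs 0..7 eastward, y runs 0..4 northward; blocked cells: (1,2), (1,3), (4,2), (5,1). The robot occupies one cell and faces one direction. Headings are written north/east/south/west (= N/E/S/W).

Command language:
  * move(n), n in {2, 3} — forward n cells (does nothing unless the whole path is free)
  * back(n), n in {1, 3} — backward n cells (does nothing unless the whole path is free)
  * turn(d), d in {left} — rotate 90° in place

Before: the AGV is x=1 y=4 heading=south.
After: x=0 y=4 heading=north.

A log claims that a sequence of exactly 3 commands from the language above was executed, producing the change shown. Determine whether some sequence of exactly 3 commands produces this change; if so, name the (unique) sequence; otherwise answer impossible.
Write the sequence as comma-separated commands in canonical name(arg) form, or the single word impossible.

key: cell and facing (now N) both changed — the 3 commands mix motion and turning
initial: x=1 y=4 heading=south
t=1 turn(left) ⇒ x=1 y=4 heading=east
t=2 back(1) ⇒ x=0 y=4 heading=east
t=3 turn(left) ⇒ x=0 y=4 heading=north
no rival 3-sequence matches.

turn(left), back(1), turn(left)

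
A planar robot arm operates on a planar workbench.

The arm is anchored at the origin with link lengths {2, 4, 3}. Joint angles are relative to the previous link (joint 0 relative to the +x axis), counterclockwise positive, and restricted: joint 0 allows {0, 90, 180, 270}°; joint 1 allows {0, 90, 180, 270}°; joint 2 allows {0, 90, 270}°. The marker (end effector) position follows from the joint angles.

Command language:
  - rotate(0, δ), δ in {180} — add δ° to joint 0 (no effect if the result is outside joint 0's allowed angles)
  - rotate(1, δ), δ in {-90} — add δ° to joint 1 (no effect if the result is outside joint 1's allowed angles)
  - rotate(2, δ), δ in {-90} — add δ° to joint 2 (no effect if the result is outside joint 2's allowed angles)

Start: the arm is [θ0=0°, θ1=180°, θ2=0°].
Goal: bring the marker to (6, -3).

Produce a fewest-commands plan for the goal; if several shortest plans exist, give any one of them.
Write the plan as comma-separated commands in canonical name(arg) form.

start: [θ0=0°, θ1=180°, θ2=0°]
1. rotate(2, -90) → [θ0=0°, θ1=180°, θ2=270°]
2. rotate(1, -90) → [θ0=0°, θ1=90°, θ2=270°]
3. rotate(1, -90) → [θ0=0°, θ1=0°, θ2=270°]
nothing shorter than 3 reaches the goal.

rotate(2, -90), rotate(1, -90), rotate(1, -90)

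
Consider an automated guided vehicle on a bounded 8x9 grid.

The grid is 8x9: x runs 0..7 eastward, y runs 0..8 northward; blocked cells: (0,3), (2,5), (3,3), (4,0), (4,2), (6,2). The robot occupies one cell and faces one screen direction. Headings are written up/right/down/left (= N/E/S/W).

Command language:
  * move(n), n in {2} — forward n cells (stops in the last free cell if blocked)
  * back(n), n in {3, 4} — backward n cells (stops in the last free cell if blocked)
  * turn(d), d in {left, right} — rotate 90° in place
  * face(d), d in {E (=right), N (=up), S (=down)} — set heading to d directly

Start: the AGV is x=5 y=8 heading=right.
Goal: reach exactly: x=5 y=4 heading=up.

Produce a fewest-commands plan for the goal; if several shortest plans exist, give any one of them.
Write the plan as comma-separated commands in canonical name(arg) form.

turn(left), back(4)

begin: x=5 y=8 heading=right
1. turn(left) → x=5 y=8 heading=up
2. back(4) → x=5 y=4 heading=up
minimal: 2 command(s), checked below 2.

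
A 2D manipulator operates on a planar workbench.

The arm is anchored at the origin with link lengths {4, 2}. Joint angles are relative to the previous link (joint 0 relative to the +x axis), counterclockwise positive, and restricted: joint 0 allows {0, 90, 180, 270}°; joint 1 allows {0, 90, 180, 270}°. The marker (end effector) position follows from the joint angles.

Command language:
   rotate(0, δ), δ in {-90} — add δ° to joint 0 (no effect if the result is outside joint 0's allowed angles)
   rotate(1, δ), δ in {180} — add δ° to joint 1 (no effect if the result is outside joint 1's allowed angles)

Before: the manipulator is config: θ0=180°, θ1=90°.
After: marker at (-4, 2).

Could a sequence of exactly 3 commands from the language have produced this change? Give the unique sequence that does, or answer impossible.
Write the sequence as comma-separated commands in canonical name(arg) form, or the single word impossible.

t0: config: θ0=180°, θ1=90°
[1] after rotate(1, 180): config: θ0=180°, θ1=270°
[2] after rotate(1, 180): config: θ0=180°, θ1=90°
[3] after rotate(1, 180): config: θ0=180°, θ1=270°
no rival 3-sequence matches.

rotate(1, 180), rotate(1, 180), rotate(1, 180)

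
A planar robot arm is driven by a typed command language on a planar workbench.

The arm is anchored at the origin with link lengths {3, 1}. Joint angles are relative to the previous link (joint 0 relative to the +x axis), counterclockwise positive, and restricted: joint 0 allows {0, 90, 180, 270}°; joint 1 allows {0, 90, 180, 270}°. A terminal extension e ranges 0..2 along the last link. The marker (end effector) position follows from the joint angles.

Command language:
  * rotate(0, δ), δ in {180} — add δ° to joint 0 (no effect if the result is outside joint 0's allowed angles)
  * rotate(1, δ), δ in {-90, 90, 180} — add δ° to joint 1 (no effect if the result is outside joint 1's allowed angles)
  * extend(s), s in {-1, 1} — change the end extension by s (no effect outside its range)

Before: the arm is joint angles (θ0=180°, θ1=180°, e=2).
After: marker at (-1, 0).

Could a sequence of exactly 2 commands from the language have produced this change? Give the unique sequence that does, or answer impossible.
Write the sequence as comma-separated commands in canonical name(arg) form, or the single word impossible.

key: running extend(-1) before extend(1) would end elsewhere — order is forced
from: joint angles (θ0=180°, θ1=180°, e=2)
t=1 extend(1) ⇒ joint angles (θ0=180°, θ1=180°, e=2)
t=2 extend(-1) ⇒ joint angles (θ0=180°, θ1=180°, e=1)
all 36 alternatives checked — unique.

extend(1), extend(-1)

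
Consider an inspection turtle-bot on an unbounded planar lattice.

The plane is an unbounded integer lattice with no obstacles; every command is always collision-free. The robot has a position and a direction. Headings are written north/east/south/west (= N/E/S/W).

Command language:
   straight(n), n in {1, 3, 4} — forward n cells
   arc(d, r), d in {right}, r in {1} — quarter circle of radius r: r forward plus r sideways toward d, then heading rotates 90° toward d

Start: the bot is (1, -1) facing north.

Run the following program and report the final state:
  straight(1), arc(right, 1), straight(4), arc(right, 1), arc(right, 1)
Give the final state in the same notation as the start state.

(6, -1) facing west

initial: (1, -1) facing north
[1] after straight(1): (1, 0) facing north
[2] after arc(right, 1): (2, 1) facing east
[3] after straight(4): (6, 1) facing east
[4] after arc(right, 1): (7, 0) facing south
[5] after arc(right, 1): (6, -1) facing west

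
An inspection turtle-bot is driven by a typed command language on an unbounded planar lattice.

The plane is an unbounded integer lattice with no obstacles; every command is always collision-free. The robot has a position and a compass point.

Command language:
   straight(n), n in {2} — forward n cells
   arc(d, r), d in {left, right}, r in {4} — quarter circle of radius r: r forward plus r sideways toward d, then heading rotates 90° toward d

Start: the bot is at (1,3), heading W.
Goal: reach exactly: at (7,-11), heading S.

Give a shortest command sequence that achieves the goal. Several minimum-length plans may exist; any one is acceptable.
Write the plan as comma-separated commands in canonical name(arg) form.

arc(left, 4), arc(left, 4), straight(2), arc(right, 4), straight(2)

start: at (1,3), heading W
[1] after arc(left, 4): at (-3,-1), heading S
[2] after arc(left, 4): at (1,-5), heading E
[3] after straight(2): at (3,-5), heading E
[4] after arc(right, 4): at (7,-9), heading S
[5] after straight(2): at (7,-11), heading S
minimal: 5 command(s), checked below 5.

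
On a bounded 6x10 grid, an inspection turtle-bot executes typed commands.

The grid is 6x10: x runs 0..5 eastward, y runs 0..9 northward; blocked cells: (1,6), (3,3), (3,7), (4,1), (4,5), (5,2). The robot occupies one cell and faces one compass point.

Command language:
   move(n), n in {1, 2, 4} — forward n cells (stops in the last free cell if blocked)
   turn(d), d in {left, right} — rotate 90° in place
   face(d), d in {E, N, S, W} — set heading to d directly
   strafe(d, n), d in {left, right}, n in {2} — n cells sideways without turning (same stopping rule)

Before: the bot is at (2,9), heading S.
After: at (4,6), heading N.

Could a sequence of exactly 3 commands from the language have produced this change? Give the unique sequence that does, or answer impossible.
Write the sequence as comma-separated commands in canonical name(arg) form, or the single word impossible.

key: order matters: swapping strafe(left, 2) and face(N) lands elsewhere
begin: at (2,9), heading S
step 1 (strafe(left, 2)): at (4,9), heading S
step 2 (move(4)): at (4,6), heading S
step 3 (face(N)): at (4,6), heading N
all 1331 alternatives checked — unique.

strafe(left, 2), move(4), face(N)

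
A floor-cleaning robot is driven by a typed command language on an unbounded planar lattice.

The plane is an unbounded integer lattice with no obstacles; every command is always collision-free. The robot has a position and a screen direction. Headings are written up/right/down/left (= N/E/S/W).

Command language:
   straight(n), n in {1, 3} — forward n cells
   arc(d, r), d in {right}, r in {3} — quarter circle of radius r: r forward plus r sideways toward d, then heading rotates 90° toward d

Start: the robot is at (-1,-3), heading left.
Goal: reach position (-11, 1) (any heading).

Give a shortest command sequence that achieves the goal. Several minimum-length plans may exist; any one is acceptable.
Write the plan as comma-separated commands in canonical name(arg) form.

start: at (-1,-3), heading left
t=1 straight(3) ⇒ at (-4,-3), heading left
t=2 straight(3) ⇒ at (-7,-3), heading left
t=3 straight(1) ⇒ at (-8,-3), heading left
t=4 arc(right, 3) ⇒ at (-11,0), heading up
t=5 straight(1) ⇒ at (-11,1), heading up
no 4-step plan works, so 5 is optimal.

straight(3), straight(3), straight(1), arc(right, 3), straight(1)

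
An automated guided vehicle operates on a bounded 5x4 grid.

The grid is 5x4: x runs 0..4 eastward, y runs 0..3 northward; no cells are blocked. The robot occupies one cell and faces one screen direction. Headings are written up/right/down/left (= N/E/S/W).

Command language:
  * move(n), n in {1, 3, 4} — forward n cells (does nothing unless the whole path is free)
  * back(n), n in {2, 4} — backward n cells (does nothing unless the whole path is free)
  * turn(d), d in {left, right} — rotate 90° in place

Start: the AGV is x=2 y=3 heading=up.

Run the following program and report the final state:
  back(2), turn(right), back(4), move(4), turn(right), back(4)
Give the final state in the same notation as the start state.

x=2 y=1 heading=down

begin: x=2 y=3 heading=up
[1] after back(2): x=2 y=1 heading=up
[2] after turn(right): x=2 y=1 heading=right
[3] after back(4): x=2 y=1 heading=right
[4] after move(4): x=2 y=1 heading=right
[5] after turn(right): x=2 y=1 heading=down
[6] after back(4): x=2 y=1 heading=down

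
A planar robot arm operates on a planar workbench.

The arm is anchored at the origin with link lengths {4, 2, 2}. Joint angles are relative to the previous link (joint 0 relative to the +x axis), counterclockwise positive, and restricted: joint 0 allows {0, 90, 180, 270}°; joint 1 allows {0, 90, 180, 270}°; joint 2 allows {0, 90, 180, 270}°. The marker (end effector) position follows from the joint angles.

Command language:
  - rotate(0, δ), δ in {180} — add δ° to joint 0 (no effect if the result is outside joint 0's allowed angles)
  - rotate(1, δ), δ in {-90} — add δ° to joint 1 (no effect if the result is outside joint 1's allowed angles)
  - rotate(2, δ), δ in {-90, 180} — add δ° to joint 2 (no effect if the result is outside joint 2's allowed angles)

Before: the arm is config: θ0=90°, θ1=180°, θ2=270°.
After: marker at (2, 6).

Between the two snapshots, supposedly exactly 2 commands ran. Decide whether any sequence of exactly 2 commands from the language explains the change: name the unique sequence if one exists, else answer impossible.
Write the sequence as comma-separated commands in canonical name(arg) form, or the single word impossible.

t0: config: θ0=90°, θ1=180°, θ2=270°
[1] after rotate(1, -90): config: θ0=90°, θ1=90°, θ2=270°
[2] after rotate(1, -90): config: θ0=90°, θ1=0°, θ2=270°
no rival 2-sequence matches.

rotate(1, -90), rotate(1, -90)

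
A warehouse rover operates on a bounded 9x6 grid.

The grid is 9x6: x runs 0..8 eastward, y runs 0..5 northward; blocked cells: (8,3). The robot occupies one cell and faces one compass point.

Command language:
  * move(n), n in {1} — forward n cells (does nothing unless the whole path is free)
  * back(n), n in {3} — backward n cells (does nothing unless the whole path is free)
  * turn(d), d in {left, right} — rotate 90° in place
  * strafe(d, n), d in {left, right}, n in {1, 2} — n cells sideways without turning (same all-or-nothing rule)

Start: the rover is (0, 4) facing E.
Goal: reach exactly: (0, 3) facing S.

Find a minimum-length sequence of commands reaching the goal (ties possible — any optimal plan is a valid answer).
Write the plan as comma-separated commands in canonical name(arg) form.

start: (0, 4) facing E
step 1 (strafe(right, 1)): (0, 3) facing E
step 2 (turn(right)): (0, 3) facing S
nothing shorter than 2 reaches the goal.

strafe(right, 1), turn(right)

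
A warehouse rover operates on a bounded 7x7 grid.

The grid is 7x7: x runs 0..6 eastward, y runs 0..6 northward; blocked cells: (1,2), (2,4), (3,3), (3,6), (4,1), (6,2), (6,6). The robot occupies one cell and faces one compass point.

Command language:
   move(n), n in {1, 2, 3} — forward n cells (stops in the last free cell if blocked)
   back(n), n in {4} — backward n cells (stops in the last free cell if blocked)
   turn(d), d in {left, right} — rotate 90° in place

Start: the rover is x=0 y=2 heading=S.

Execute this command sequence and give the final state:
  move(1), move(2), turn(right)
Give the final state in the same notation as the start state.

from: x=0 y=2 heading=S
step 1 (move(1)): x=0 y=1 heading=S
step 2 (move(2)): x=0 y=0 heading=S
step 3 (turn(right)): x=0 y=0 heading=W

x=0 y=0 heading=W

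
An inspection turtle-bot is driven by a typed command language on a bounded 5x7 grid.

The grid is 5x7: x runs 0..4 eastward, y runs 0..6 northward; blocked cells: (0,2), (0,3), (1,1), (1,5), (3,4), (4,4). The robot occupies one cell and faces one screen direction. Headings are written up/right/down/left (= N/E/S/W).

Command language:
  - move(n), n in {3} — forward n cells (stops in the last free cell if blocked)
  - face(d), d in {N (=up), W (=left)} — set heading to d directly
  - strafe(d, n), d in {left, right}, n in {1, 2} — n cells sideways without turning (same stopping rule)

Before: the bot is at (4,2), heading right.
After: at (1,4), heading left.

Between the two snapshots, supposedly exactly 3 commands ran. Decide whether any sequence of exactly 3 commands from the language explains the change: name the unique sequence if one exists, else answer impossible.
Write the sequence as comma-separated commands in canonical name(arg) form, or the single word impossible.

face(W), move(3), strafe(right, 2)

key: cell and facing (now W) both changed — the 3 commands mix motion and turning
initial: at (4,2), heading right
[1] after face(W): at (4,2), heading left
[2] after move(3): at (1,2), heading left
[3] after strafe(right, 2): at (1,4), heading left
all 343 alternatives checked — unique.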